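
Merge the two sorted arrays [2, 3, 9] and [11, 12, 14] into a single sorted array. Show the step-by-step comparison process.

Merging process:

Compare 2 vs 11: take 2 from left. Merged: [2]
Compare 3 vs 11: take 3 from left. Merged: [2, 3]
Compare 9 vs 11: take 9 from left. Merged: [2, 3, 9]
Append remaining from right: [11, 12, 14]. Merged: [2, 3, 9, 11, 12, 14]

Final merged array: [2, 3, 9, 11, 12, 14]
Total comparisons: 3

The merged array is [2, 3, 9, 11, 12, 14], requiring 3 comparisons. The merge step runs in O(n) time where n is the total number of elements.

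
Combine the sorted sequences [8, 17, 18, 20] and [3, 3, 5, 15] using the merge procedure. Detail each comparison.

Merging process:

Compare 8 vs 3: take 3 from right. Merged: [3]
Compare 8 vs 3: take 3 from right. Merged: [3, 3]
Compare 8 vs 5: take 5 from right. Merged: [3, 3, 5]
Compare 8 vs 15: take 8 from left. Merged: [3, 3, 5, 8]
Compare 17 vs 15: take 15 from right. Merged: [3, 3, 5, 8, 15]
Append remaining from left: [17, 18, 20]. Merged: [3, 3, 5, 8, 15, 17, 18, 20]

Final merged array: [3, 3, 5, 8, 15, 17, 18, 20]
Total comparisons: 5

The merged array is [3, 3, 5, 8, 15, 17, 18, 20], requiring 5 comparisons. The merge step runs in O(n) time where n is the total number of elements.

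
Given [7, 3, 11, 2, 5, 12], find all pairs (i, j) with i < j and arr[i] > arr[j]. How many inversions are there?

Finding inversions in [7, 3, 11, 2, 5, 12]:

(0, 1): arr[0]=7 > arr[1]=3
(0, 3): arr[0]=7 > arr[3]=2
(0, 4): arr[0]=7 > arr[4]=5
(1, 3): arr[1]=3 > arr[3]=2
(2, 3): arr[2]=11 > arr[3]=2
(2, 4): arr[2]=11 > arr[4]=5

Total inversions: 6

The array has 6 inversion(s): (0,1), (0,3), (0,4), (1,3), (2,3), (2,4). Each pair (i,j) satisfies i < j and arr[i] > arr[j].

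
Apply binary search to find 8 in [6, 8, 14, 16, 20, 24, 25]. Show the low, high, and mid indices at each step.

Binary search for 8 in [6, 8, 14, 16, 20, 24, 25]:

lo=0, hi=6, mid=3, arr[mid]=16 -> 16 > 8, search left half
lo=0, hi=2, mid=1, arr[mid]=8 -> Found target at index 1!

Binary search finds 8 at index 1 after 2 comparisons. The search repeatedly halves the search space by comparing with the middle element.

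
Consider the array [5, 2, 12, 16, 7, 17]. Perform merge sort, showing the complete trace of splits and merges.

Merge sort trace:

Split: [5, 2, 12, 16, 7, 17] -> [5, 2, 12] and [16, 7, 17]
  Split: [5, 2, 12] -> [5] and [2, 12]
    Split: [2, 12] -> [2] and [12]
    Merge: [2] + [12] -> [2, 12]
  Merge: [5] + [2, 12] -> [2, 5, 12]
  Split: [16, 7, 17] -> [16] and [7, 17]
    Split: [7, 17] -> [7] and [17]
    Merge: [7] + [17] -> [7, 17]
  Merge: [16] + [7, 17] -> [7, 16, 17]
Merge: [2, 5, 12] + [7, 16, 17] -> [2, 5, 7, 12, 16, 17]

Final sorted array: [2, 5, 7, 12, 16, 17]

The merge sort proceeds by recursively splitting the array and merging sorted halves.
After all merges, the sorted array is [2, 5, 7, 12, 16, 17].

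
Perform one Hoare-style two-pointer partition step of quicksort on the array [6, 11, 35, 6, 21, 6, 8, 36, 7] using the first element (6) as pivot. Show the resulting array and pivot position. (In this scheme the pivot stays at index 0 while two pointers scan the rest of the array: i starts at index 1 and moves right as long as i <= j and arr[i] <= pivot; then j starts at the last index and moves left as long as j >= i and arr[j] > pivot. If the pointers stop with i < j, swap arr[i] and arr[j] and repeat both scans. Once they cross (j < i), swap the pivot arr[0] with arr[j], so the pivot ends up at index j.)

Hoare-style two-pointer partition with pivot = 6:

Initial array: [6, 11, 35, 6, 21, 6, 8, 36, 7]

Pointers start at i = 1, j = 8.
i stops at index 1 (arr[1]=11 > 6), j stops at index 5 (arr[5]=6 <= 6): swap arr[1] and arr[5], array becomes [6, 6, 35, 6, 21, 11, 8, 36, 7]
i stops at index 2 (arr[2]=35 > 6), j stops at index 3 (arr[3]=6 <= 6): swap arr[2] and arr[3], array becomes [6, 6, 6, 35, 21, 11, 8, 36, 7]
i ends at 3, j ends at 2: the pointers have crossed (j < i), so scanning stops.

Swap pivot arr[0] with arr[2] to place pivot at position 2: [6, 6, 6, 35, 21, 11, 8, 36, 7]
Pivot position: 2

After partitioning with pivot 6, the array becomes [6, 6, 6, 35, 21, 11, 8, 36, 7]. The pivot is placed at index 2. All elements to the left of the pivot are <= 6, and all elements to the right are > 6.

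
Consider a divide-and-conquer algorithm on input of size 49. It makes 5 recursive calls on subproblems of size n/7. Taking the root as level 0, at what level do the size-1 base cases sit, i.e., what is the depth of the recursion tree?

For divide and conquer with division factor 7:

Problem sizes at each level:
Level 0: 49
Level 1: 7
Level 2: 1

The root is level 0 and the size-1 base case is level 2 (the tree spans levels 0 through 2, i.e. 3 levels counting the root), so the depth is the number of divisions: log_7(49) = 2

The recursion tree depth is log_7(49) = 2. At each level, the problem size is divided by 7, so it takes 2 divisions to reduce to a base case of size 1. The algorithm makes 5 recursive calls at each level.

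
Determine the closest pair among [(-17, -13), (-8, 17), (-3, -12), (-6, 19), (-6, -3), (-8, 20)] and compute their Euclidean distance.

Computing all pairwise distances among 6 points:

d((-17, -13), (-8, 17)) = 31.3209
d((-17, -13), (-3, -12)) = 14.0357
d((-17, -13), (-6, 19)) = 33.8378
d((-17, -13), (-6, -3)) = 14.8661
d((-17, -13), (-8, 20)) = 34.2053
d((-8, 17), (-3, -12)) = 29.4279
d((-8, 17), (-6, 19)) = 2.8284
d((-8, 17), (-6, -3)) = 20.0998
d((-8, 17), (-8, 20)) = 3.0
d((-3, -12), (-6, 19)) = 31.1448
d((-3, -12), (-6, -3)) = 9.4868
d((-3, -12), (-8, 20)) = 32.3883
d((-6, 19), (-6, -3)) = 22.0
d((-6, 19), (-8, 20)) = 2.2361 <-- minimum
d((-6, -3), (-8, 20)) = 23.0868

Closest pair: (-6, 19) and (-8, 20) with distance 2.2361

The closest pair is (-6, 19) and (-8, 20) with Euclidean distance 2.2361. For 6 points, brute-force pairwise comparison is shown above. For large n, the divide-and-conquer algorithm (sort by x, recurse on halves, check the dividing strip) achieves O(n log n).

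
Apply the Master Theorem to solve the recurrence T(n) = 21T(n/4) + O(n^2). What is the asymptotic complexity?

Master Theorem for T(n) = 21T(n/4) + O(n^2):

a = 21, b = 4, c = 2
log_b(a) = log_4(21) = 2.1962

Case 1: c = 2 < log_4(21) = 2.1962
T(n) = O(n^(log_4 21))

For T(n) = 21T(n/4) + O(n^2): log_4(21) = 2.1962. This is Case 1 of the Master Theorem (c < log_b(a), work dominated by leaves), giving O(n^(log_4 21)).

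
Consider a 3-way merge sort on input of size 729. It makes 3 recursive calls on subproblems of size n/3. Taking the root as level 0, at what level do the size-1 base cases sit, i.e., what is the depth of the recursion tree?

For divide and conquer with division factor 3:

Problem sizes at each level:
Level 0: 729
Level 1: 243
Level 2: 81
Level 3: 27
Level 4: 9
Level 5: 3
Level 6: 1

The root is level 0 and the size-1 base case is level 6 (the tree spans levels 0 through 6, i.e. 7 levels counting the root), so the depth is the number of divisions: log_3(729) = 6

The recursion tree depth is log_3(729) = 6. At each level, the problem size is divided by 3, so it takes 6 divisions to reduce to a base case of size 1. The algorithm makes 3 recursive calls at each level.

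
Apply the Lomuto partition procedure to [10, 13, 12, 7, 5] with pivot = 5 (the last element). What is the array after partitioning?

Lomuto partition with pivot = 5:

Initial array: [10, 13, 12, 7, 5]

arr[0]=10 > 5: no swap
arr[1]=13 > 5: no swap
arr[2]=12 > 5: no swap
arr[3]=7 > 5: no swap

Place pivot at position 0: [5, 13, 12, 7, 10]
Pivot position: 0

After partitioning with pivot 5, the array becomes [5, 13, 12, 7, 10]. The pivot is placed at index 0. All elements to the left of the pivot are <= 5, and all elements to the right are > 5.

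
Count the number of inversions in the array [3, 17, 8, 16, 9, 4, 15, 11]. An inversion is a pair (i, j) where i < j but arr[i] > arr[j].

Finding inversions in [3, 17, 8, 16, 9, 4, 15, 11]:

(1, 2): arr[1]=17 > arr[2]=8
(1, 3): arr[1]=17 > arr[3]=16
(1, 4): arr[1]=17 > arr[4]=9
(1, 5): arr[1]=17 > arr[5]=4
(1, 6): arr[1]=17 > arr[6]=15
(1, 7): arr[1]=17 > arr[7]=11
(2, 5): arr[2]=8 > arr[5]=4
(3, 4): arr[3]=16 > arr[4]=9
(3, 5): arr[3]=16 > arr[5]=4
(3, 6): arr[3]=16 > arr[6]=15
(3, 7): arr[3]=16 > arr[7]=11
(4, 5): arr[4]=9 > arr[5]=4
(6, 7): arr[6]=15 > arr[7]=11

Total inversions: 13

The array has 13 inversion(s): (1,2), (1,3), (1,4), (1,5), (1,6), (1,7), (2,5), (3,4), (3,5), (3,6), (3,7), (4,5), (6,7). Each pair (i,j) satisfies i < j and arr[i] > arr[j].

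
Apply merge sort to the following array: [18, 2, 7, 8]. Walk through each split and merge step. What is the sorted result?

Merge sort trace:

Split: [18, 2, 7, 8] -> [18, 2] and [7, 8]
  Split: [18, 2] -> [18] and [2]
  Merge: [18] + [2] -> [2, 18]
  Split: [7, 8] -> [7] and [8]
  Merge: [7] + [8] -> [7, 8]
Merge: [2, 18] + [7, 8] -> [2, 7, 8, 18]

Final sorted array: [2, 7, 8, 18]

The merge sort proceeds by recursively splitting the array and merging sorted halves.
After all merges, the sorted array is [2, 7, 8, 18].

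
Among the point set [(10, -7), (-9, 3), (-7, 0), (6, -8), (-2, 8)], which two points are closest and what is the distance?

Computing all pairwise distances among 5 points:

d((10, -7), (-9, 3)) = 21.4709
d((10, -7), (-7, 0)) = 18.3848
d((10, -7), (6, -8)) = 4.1231
d((10, -7), (-2, 8)) = 19.2094
d((-9, 3), (-7, 0)) = 3.6056 <-- minimum
d((-9, 3), (6, -8)) = 18.6011
d((-9, 3), (-2, 8)) = 8.6023
d((-7, 0), (6, -8)) = 15.2643
d((-7, 0), (-2, 8)) = 9.434
d((6, -8), (-2, 8)) = 17.8885

Closest pair: (-9, 3) and (-7, 0) with distance 3.6056

The closest pair is (-9, 3) and (-7, 0) with Euclidean distance 3.6056. For 5 points, brute-force pairwise comparison is shown above. For large n, the divide-and-conquer algorithm (sort by x, recurse on halves, check the dividing strip) achieves O(n log n).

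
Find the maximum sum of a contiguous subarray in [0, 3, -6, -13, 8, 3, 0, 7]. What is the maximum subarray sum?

Using Kadane's algorithm on [0, 3, -6, -13, 8, 3, 0, 7]:

Scanning through the array:
Position 1 (value 3): max_ending_here = 3, max_so_far = 3
Position 2 (value -6): max_ending_here = -3, max_so_far = 3
Position 3 (value -13): max_ending_here = -13, max_so_far = 3
Position 4 (value 8): max_ending_here = 8, max_so_far = 8
Position 5 (value 3): max_ending_here = 11, max_so_far = 11
Position 6 (value 0): max_ending_here = 11, max_so_far = 11
Position 7 (value 7): max_ending_here = 18, max_so_far = 18

Maximum subarray: [8, 3, 0, 7]
Maximum sum: 18

The maximum subarray is [8, 3, 0, 7] with sum 18. This subarray runs from index 4 to index 7.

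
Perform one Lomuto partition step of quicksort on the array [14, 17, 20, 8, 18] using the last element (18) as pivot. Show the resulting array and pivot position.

Lomuto partition with pivot = 18:

Initial array: [14, 17, 20, 8, 18]

arr[0]=14 <= 18: swap with position 0, array becomes [14, 17, 20, 8, 18]
arr[1]=17 <= 18: swap with position 1, array becomes [14, 17, 20, 8, 18]
arr[2]=20 > 18: no swap
arr[3]=8 <= 18: swap with position 2, array becomes [14, 17, 8, 20, 18]

Place pivot at position 3: [14, 17, 8, 18, 20]
Pivot position: 3

After partitioning with pivot 18, the array becomes [14, 17, 8, 18, 20]. The pivot is placed at index 3. All elements to the left of the pivot are <= 18, and all elements to the right are > 18.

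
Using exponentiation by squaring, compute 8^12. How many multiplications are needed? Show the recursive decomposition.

Computing 8^12 by squaring (build up from 8^1; each line after the first costs one multiplication):

8^1 = 8
8^2 = (8^1)^2 = 8^2 = 64
8^3 = 8 * 8^2 = 8 * 64 = 512
8^6 = (8^3)^2 = 512^2 = 262144
8^12 = (8^6)^2 = 262144^2 = 68719476736

Result: 68719476736
Multiplications needed: 4 (4 lines after 8^1)

8^12 = 68719476736. Using exponentiation by squaring, this requires 4 multiplications. The key idea: if the exponent is even, square the half-power; if odd, multiply by the base once.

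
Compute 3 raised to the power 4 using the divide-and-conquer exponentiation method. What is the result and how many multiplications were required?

Computing 3^4 by squaring (build up from 3^1; each line after the first costs one multiplication):

3^1 = 3
3^2 = (3^1)^2 = 3^2 = 9
3^4 = (3^2)^2 = 9^2 = 81

Result: 81
Multiplications needed: 2 (2 lines after 3^1)

3^4 = 81. Using exponentiation by squaring, this requires 2 multiplications. The key idea: if the exponent is even, square the half-power; if odd, multiply by the base once.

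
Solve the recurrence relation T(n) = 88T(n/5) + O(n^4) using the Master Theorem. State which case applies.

Master Theorem for T(n) = 88T(n/5) + O(n^4):

a = 88, b = 5, c = 4
log_b(a) = log_5(88) = 2.7819

Case 3: c = 4 > log_5(88) = 2.7819
T(n) = O(n^4) = O(n^4)

For T(n) = 88T(n/5) + O(n^4): log_5(88) = 2.7819. This is Case 3 of the Master Theorem (c > log_b(a), work dominated by root), giving O(n^4).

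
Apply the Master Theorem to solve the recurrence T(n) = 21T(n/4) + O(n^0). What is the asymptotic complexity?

Master Theorem for T(n) = 21T(n/4) + O(n^0):

a = 21, b = 4, c = 0
log_b(a) = log_4(21) = 2.1962

Case 1: c = 0 < log_4(21) = 2.1962
T(n) = O(n^(log_4 21))

For T(n) = 21T(n/4) + O(n^0): log_4(21) = 2.1962. This is Case 1 of the Master Theorem (c < log_b(a), work dominated by leaves), giving O(n^(log_4 21)).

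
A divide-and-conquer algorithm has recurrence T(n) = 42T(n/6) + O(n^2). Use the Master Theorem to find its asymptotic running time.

Master Theorem for T(n) = 42T(n/6) + O(n^2):

a = 42, b = 6, c = 2
log_b(a) = log_6(42) = 2.0860

Case 1: c = 2 < log_6(42) = 2.0860
T(n) = O(n^(log_6 42))

For T(n) = 42T(n/6) + O(n^2): log_6(42) = 2.0860. This is Case 1 of the Master Theorem (c < log_b(a), work dominated by leaves), giving O(n^(log_6 42)).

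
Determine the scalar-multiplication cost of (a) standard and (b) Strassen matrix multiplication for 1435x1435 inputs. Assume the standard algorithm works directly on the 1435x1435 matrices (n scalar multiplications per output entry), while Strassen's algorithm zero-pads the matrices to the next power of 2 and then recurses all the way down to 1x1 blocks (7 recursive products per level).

Matrix multiplication for 1435x1435 matrices:

Strassen's algorithm requires power-of-2 dimensions. Pad 1435x1435 to 2048x2048 (next power of 2).

Standard algorithm: 1435^3 = 2954987875 multiplications
Strassen's algorithm: 7^(log2(2048)) = 7^11 = 1977326743 multiplications
Savings: 2954987875 - 1977326743 = 977661132 multiplications

Standard: 2954987875 multiplications (1435^3). Strassen: 1977326743 multiplications (7^11, after padding to 2048x2048). Strassen reduces 8 recursive multiplications to 7 at each level.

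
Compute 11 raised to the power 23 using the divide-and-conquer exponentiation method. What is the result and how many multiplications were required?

Computing 11^23 by squaring (build up from 11^1; each line after the first costs one multiplication):

11^1 = 11
11^2 = (11^1)^2 = 11^2 = 121
11^4 = (11^2)^2 = 121^2 = 14641
11^5 = 11 * 11^4 = 11 * 14641 = 161051
11^10 = (11^5)^2 = 161051^2 = 25937424601
11^11 = 11 * 11^10 = 11 * 25937424601 = 285311670611
11^22 = (11^11)^2 = 285311670611^2 = 81402749386839761113321
11^23 = 11 * 11^22 = 11 * 81402749386839761113321 = 895430243255237372246531

Result: 895430243255237372246531
Multiplications needed: 7 (7 lines after 11^1)

11^23 = 895430243255237372246531. Using exponentiation by squaring, this requires 7 multiplications. The key idea: if the exponent is even, square the half-power; if odd, multiply by the base once.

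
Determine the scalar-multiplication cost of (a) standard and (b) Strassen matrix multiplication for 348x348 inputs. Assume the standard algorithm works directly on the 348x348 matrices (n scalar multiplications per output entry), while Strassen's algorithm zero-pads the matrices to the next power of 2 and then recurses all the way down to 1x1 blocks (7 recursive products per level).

Matrix multiplication for 348x348 matrices:

Strassen's algorithm requires power-of-2 dimensions. Pad 348x348 to 512x512 (next power of 2).

Standard algorithm: 348^3 = 42144192 multiplications
Strassen's algorithm: 7^(log2(512)) = 7^9 = 40353607 multiplications
Savings: 42144192 - 40353607 = 1790585 multiplications

Standard: 42144192 multiplications (348^3). Strassen: 40353607 multiplications (7^9, after padding to 512x512). Strassen reduces 8 recursive multiplications to 7 at each level.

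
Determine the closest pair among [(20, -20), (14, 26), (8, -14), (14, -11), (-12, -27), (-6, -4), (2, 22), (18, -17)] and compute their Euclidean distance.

Computing all pairwise distances among 8 points:

d((20, -20), (14, 26)) = 46.3897
d((20, -20), (8, -14)) = 13.4164
d((20, -20), (14, -11)) = 10.8167
d((20, -20), (-12, -27)) = 32.7567
d((20, -20), (-6, -4)) = 30.5287
d((20, -20), (2, 22)) = 45.6946
d((20, -20), (18, -17)) = 3.6056 <-- minimum
d((14, 26), (8, -14)) = 40.4475
d((14, 26), (14, -11)) = 37.0
d((14, 26), (-12, -27)) = 59.0339
d((14, 26), (-6, -4)) = 36.0555
d((14, 26), (2, 22)) = 12.6491
d((14, 26), (18, -17)) = 43.1856
d((8, -14), (14, -11)) = 6.7082
d((8, -14), (-12, -27)) = 23.8537
d((8, -14), (-6, -4)) = 17.2047
d((8, -14), (2, 22)) = 36.4966
d((8, -14), (18, -17)) = 10.4403
d((14, -11), (-12, -27)) = 30.5287
d((14, -11), (-6, -4)) = 21.1896
d((14, -11), (2, 22)) = 35.1141
d((14, -11), (18, -17)) = 7.2111
d((-12, -27), (-6, -4)) = 23.7697
d((-12, -27), (2, 22)) = 50.9608
d((-12, -27), (18, -17)) = 31.6228
d((-6, -4), (2, 22)) = 27.2029
d((-6, -4), (18, -17)) = 27.2947
d((2, 22), (18, -17)) = 42.1545

Closest pair: (20, -20) and (18, -17) with distance 3.6056

The closest pair is (20, -20) and (18, -17) with Euclidean distance 3.6056. For 8 points, brute-force pairwise comparison is shown above. For large n, the divide-and-conquer algorithm (sort by x, recurse on halves, check the dividing strip) achieves O(n log n).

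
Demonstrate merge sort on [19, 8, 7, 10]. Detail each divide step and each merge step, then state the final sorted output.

Merge sort trace:

Split: [19, 8, 7, 10] -> [19, 8] and [7, 10]
  Split: [19, 8] -> [19] and [8]
  Merge: [19] + [8] -> [8, 19]
  Split: [7, 10] -> [7] and [10]
  Merge: [7] + [10] -> [7, 10]
Merge: [8, 19] + [7, 10] -> [7, 8, 10, 19]

Final sorted array: [7, 8, 10, 19]

The merge sort proceeds by recursively splitting the array and merging sorted halves.
After all merges, the sorted array is [7, 8, 10, 19].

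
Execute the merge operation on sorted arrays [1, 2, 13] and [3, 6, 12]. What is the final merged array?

Merging process:

Compare 1 vs 3: take 1 from left. Merged: [1]
Compare 2 vs 3: take 2 from left. Merged: [1, 2]
Compare 13 vs 3: take 3 from right. Merged: [1, 2, 3]
Compare 13 vs 6: take 6 from right. Merged: [1, 2, 3, 6]
Compare 13 vs 12: take 12 from right. Merged: [1, 2, 3, 6, 12]
Append remaining from left: [13]. Merged: [1, 2, 3, 6, 12, 13]

Final merged array: [1, 2, 3, 6, 12, 13]
Total comparisons: 5

The merged array is [1, 2, 3, 6, 12, 13], requiring 5 comparisons. The merge step runs in O(n) time where n is the total number of elements.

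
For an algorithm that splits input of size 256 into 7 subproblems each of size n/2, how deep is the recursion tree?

For divide and conquer with division factor 2:

Problem sizes at each level:
Level 0: 256
Level 1: 128
Level 2: 64
Level 3: 32
Level 4: 16
Level 5: 8
Level 6: 4
Level 7: 2
Level 8: 1

The root is level 0 and the size-1 base case is level 8 (the tree spans levels 0 through 8, i.e. 9 levels counting the root), so the depth is the number of divisions: log_2(256) = 8

The recursion tree depth is log_2(256) = 8. At each level, the problem size is divided by 2, so it takes 8 divisions to reduce to a base case of size 1. The algorithm makes 7 recursive calls at each level.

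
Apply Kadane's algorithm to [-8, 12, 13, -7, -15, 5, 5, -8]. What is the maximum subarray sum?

Using Kadane's algorithm on [-8, 12, 13, -7, -15, 5, 5, -8]:

Scanning through the array:
Position 1 (value 12): max_ending_here = 12, max_so_far = 12
Position 2 (value 13): max_ending_here = 25, max_so_far = 25
Position 3 (value -7): max_ending_here = 18, max_so_far = 25
Position 4 (value -15): max_ending_here = 3, max_so_far = 25
Position 5 (value 5): max_ending_here = 8, max_so_far = 25
Position 6 (value 5): max_ending_here = 13, max_so_far = 25
Position 7 (value -8): max_ending_here = 5, max_so_far = 25

Maximum subarray: [12, 13]
Maximum sum: 25

The maximum subarray is [12, 13] with sum 25. This subarray runs from index 1 to index 2.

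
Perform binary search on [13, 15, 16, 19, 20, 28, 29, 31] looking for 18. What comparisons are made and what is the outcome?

Binary search for 18 in [13, 15, 16, 19, 20, 28, 29, 31]:

lo=0, hi=7, mid=3, arr[mid]=19 -> 19 > 18, search left half
lo=0, hi=2, mid=1, arr[mid]=15 -> 15 < 18, search right half
lo=2, hi=2, mid=2, arr[mid]=16 -> 16 < 18, search right half
lo=3 > hi=2, target 18 not found

Binary search determines that 18 is not in the array after 3 comparisons. The search space was exhausted without finding the target.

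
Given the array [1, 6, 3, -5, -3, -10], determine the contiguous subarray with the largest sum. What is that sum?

Using Kadane's algorithm on [1, 6, 3, -5, -3, -10]:

Scanning through the array:
Position 1 (value 6): max_ending_here = 7, max_so_far = 7
Position 2 (value 3): max_ending_here = 10, max_so_far = 10
Position 3 (value -5): max_ending_here = 5, max_so_far = 10
Position 4 (value -3): max_ending_here = 2, max_so_far = 10
Position 5 (value -10): max_ending_here = -8, max_so_far = 10

Maximum subarray: [1, 6, 3]
Maximum sum: 10

The maximum subarray is [1, 6, 3] with sum 10. This subarray runs from index 0 to index 2.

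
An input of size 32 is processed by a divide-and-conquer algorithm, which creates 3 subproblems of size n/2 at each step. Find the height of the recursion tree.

For divide and conquer with division factor 2:

Problem sizes at each level:
Level 0: 32
Level 1: 16
Level 2: 8
Level 3: 4
Level 4: 2
Level 5: 1

The root is level 0 and the size-1 base case is level 5 (the tree spans levels 0 through 5, i.e. 6 levels counting the root), so the depth is the number of divisions: log_2(32) = 5

The recursion tree depth is log_2(32) = 5. At each level, the problem size is divided by 2, so it takes 5 divisions to reduce to a base case of size 1. The algorithm makes 3 recursive calls at each level.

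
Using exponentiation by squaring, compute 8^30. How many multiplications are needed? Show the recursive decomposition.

Computing 8^30 by squaring (build up from 8^1; each line after the first costs one multiplication):

8^1 = 8
8^2 = (8^1)^2 = 8^2 = 64
8^3 = 8 * 8^2 = 8 * 64 = 512
8^6 = (8^3)^2 = 512^2 = 262144
8^7 = 8 * 8^6 = 8 * 262144 = 2097152
8^14 = (8^7)^2 = 2097152^2 = 4398046511104
8^15 = 8 * 8^14 = 8 * 4398046511104 = 35184372088832
8^30 = (8^15)^2 = 35184372088832^2 = 1237940039285380274899124224

Result: 1237940039285380274899124224
Multiplications needed: 7 (7 lines after 8^1)

8^30 = 1237940039285380274899124224. Using exponentiation by squaring, this requires 7 multiplications. The key idea: if the exponent is even, square the half-power; if odd, multiply by the base once.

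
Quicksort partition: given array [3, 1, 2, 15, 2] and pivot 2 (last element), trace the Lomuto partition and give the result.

Lomuto partition with pivot = 2:

Initial array: [3, 1, 2, 15, 2]

arr[0]=3 > 2: no swap
arr[1]=1 <= 2: swap with position 0, array becomes [1, 3, 2, 15, 2]
arr[2]=2 <= 2: swap with position 1, array becomes [1, 2, 3, 15, 2]
arr[3]=15 > 2: no swap

Place pivot at position 2: [1, 2, 2, 15, 3]
Pivot position: 2

After partitioning with pivot 2, the array becomes [1, 2, 2, 15, 3]. The pivot is placed at index 2. All elements to the left of the pivot are <= 2, and all elements to the right are > 2.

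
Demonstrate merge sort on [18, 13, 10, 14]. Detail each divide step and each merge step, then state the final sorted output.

Merge sort trace:

Split: [18, 13, 10, 14] -> [18, 13] and [10, 14]
  Split: [18, 13] -> [18] and [13]
  Merge: [18] + [13] -> [13, 18]
  Split: [10, 14] -> [10] and [14]
  Merge: [10] + [14] -> [10, 14]
Merge: [13, 18] + [10, 14] -> [10, 13, 14, 18]

Final sorted array: [10, 13, 14, 18]

The merge sort proceeds by recursively splitting the array and merging sorted halves.
After all merges, the sorted array is [10, 13, 14, 18].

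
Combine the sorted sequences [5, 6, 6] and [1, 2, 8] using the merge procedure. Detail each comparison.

Merging process:

Compare 5 vs 1: take 1 from right. Merged: [1]
Compare 5 vs 2: take 2 from right. Merged: [1, 2]
Compare 5 vs 8: take 5 from left. Merged: [1, 2, 5]
Compare 6 vs 8: take 6 from left. Merged: [1, 2, 5, 6]
Compare 6 vs 8: take 6 from left. Merged: [1, 2, 5, 6, 6]
Append remaining from right: [8]. Merged: [1, 2, 5, 6, 6, 8]

Final merged array: [1, 2, 5, 6, 6, 8]
Total comparisons: 5

The merged array is [1, 2, 5, 6, 6, 8], requiring 5 comparisons. The merge step runs in O(n) time where n is the total number of elements.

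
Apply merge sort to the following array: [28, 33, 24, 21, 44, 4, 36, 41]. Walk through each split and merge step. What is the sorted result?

Merge sort trace:

Split: [28, 33, 24, 21, 44, 4, 36, 41] -> [28, 33, 24, 21] and [44, 4, 36, 41]
  Split: [28, 33, 24, 21] -> [28, 33] and [24, 21]
    Split: [28, 33] -> [28] and [33]
    Merge: [28] + [33] -> [28, 33]
    Split: [24, 21] -> [24] and [21]
    Merge: [24] + [21] -> [21, 24]
  Merge: [28, 33] + [21, 24] -> [21, 24, 28, 33]
  Split: [44, 4, 36, 41] -> [44, 4] and [36, 41]
    Split: [44, 4] -> [44] and [4]
    Merge: [44] + [4] -> [4, 44]
    Split: [36, 41] -> [36] and [41]
    Merge: [36] + [41] -> [36, 41]
  Merge: [4, 44] + [36, 41] -> [4, 36, 41, 44]
Merge: [21, 24, 28, 33] + [4, 36, 41, 44] -> [4, 21, 24, 28, 33, 36, 41, 44]

Final sorted array: [4, 21, 24, 28, 33, 36, 41, 44]

The merge sort proceeds by recursively splitting the array and merging sorted halves.
After all merges, the sorted array is [4, 21, 24, 28, 33, 36, 41, 44].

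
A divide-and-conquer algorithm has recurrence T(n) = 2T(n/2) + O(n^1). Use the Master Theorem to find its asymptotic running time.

Master Theorem for T(n) = 2T(n/2) + O(n^1):

a = 2, b = 2, c = 1
log_b(a) = log_2(2) = 1.0000

Case 2: c = 1 = log_2(2) = 1.0000
T(n) = O(n^1 log n) = O(n log n)

For T(n) = 2T(n/2) + O(n^1): log_2(2) = 1.0000. This is Case 2 of the Master Theorem (c = log_b(a), equal work at all levels), giving O(n log n).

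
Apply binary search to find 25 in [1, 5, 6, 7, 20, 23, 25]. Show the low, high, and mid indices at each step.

Binary search for 25 in [1, 5, 6, 7, 20, 23, 25]:

lo=0, hi=6, mid=3, arr[mid]=7 -> 7 < 25, search right half
lo=4, hi=6, mid=5, arr[mid]=23 -> 23 < 25, search right half
lo=6, hi=6, mid=6, arr[mid]=25 -> Found target at index 6!

Binary search finds 25 at index 6 after 3 comparisons. The search repeatedly halves the search space by comparing with the middle element.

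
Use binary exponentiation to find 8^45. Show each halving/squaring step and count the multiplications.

Computing 8^45 by squaring (build up from 8^1; each line after the first costs one multiplication):

8^1 = 8
8^2 = (8^1)^2 = 8^2 = 64
8^4 = (8^2)^2 = 64^2 = 4096
8^5 = 8 * 8^4 = 8 * 4096 = 32768
8^10 = (8^5)^2 = 32768^2 = 1073741824
8^11 = 8 * 8^10 = 8 * 1073741824 = 8589934592
8^22 = (8^11)^2 = 8589934592^2 = 73786976294838206464
8^44 = (8^22)^2 = 73786976294838206464^2 = 5444517870735015415413993718908291383296
8^45 = 8 * 8^44 = 8 * 5444517870735015415413993718908291383296 = 43556142965880123323311949751266331066368

Result: 43556142965880123323311949751266331066368
Multiplications needed: 8 (8 lines after 8^1)

8^45 = 43556142965880123323311949751266331066368. Using exponentiation by squaring, this requires 8 multiplications. The key idea: if the exponent is even, square the half-power; if odd, multiply by the base once.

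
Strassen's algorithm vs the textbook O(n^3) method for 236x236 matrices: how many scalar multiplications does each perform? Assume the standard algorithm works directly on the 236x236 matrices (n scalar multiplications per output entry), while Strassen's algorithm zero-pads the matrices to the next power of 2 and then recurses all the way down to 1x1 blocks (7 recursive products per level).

Matrix multiplication for 236x236 matrices:

Strassen's algorithm requires power-of-2 dimensions. Pad 236x236 to 256x256 (next power of 2).

Standard algorithm: 236^3 = 13144256 multiplications
Strassen's algorithm: 7^(log2(256)) = 7^8 = 5764801 multiplications
Savings: 13144256 - 5764801 = 7379455 multiplications

Standard: 13144256 multiplications (236^3). Strassen: 5764801 multiplications (7^8, after padding to 256x256). Strassen reduces 8 recursive multiplications to 7 at each level.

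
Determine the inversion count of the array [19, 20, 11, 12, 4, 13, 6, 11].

Finding inversions in [19, 20, 11, 12, 4, 13, 6, 11]:

(0, 2): arr[0]=19 > arr[2]=11
(0, 3): arr[0]=19 > arr[3]=12
(0, 4): arr[0]=19 > arr[4]=4
(0, 5): arr[0]=19 > arr[5]=13
(0, 6): arr[0]=19 > arr[6]=6
(0, 7): arr[0]=19 > arr[7]=11
(1, 2): arr[1]=20 > arr[2]=11
(1, 3): arr[1]=20 > arr[3]=12
(1, 4): arr[1]=20 > arr[4]=4
(1, 5): arr[1]=20 > arr[5]=13
(1, 6): arr[1]=20 > arr[6]=6
(1, 7): arr[1]=20 > arr[7]=11
(2, 4): arr[2]=11 > arr[4]=4
(2, 6): arr[2]=11 > arr[6]=6
(3, 4): arr[3]=12 > arr[4]=4
(3, 6): arr[3]=12 > arr[6]=6
(3, 7): arr[3]=12 > arr[7]=11
(5, 6): arr[5]=13 > arr[6]=6
(5, 7): arr[5]=13 > arr[7]=11

Total inversions: 19

The array has 19 inversion(s): (0,2), (0,3), (0,4), (0,5), (0,6), (0,7), (1,2), (1,3), (1,4), (1,5), (1,6), (1,7), (2,4), (2,6), (3,4), (3,6), (3,7), (5,6), (5,7). Each pair (i,j) satisfies i < j and arr[i] > arr[j].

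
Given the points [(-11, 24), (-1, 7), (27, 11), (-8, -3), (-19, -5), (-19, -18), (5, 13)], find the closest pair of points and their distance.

Computing all pairwise distances among 7 points:

d((-11, 24), (-1, 7)) = 19.7231
d((-11, 24), (27, 11)) = 40.1622
d((-11, 24), (-8, -3)) = 27.1662
d((-11, 24), (-19, -5)) = 30.0832
d((-11, 24), (-19, -18)) = 42.7551
d((-11, 24), (5, 13)) = 19.4165
d((-1, 7), (27, 11)) = 28.2843
d((-1, 7), (-8, -3)) = 12.2066
d((-1, 7), (-19, -5)) = 21.6333
d((-1, 7), (-19, -18)) = 30.8058
d((-1, 7), (5, 13)) = 8.4853 <-- minimum
d((27, 11), (-8, -3)) = 37.6962
d((27, 11), (-19, -5)) = 48.7032
d((27, 11), (-19, -18)) = 54.3783
d((27, 11), (5, 13)) = 22.0907
d((-8, -3), (-19, -5)) = 11.1803
d((-8, -3), (-19, -18)) = 18.6011
d((-8, -3), (5, 13)) = 20.6155
d((-19, -5), (-19, -18)) = 13.0
d((-19, -5), (5, 13)) = 30.0
d((-19, -18), (5, 13)) = 39.2046

Closest pair: (-1, 7) and (5, 13) with distance 8.4853

The closest pair is (-1, 7) and (5, 13) with Euclidean distance 8.4853. For 7 points, brute-force pairwise comparison is shown above. For large n, the divide-and-conquer algorithm (sort by x, recurse on halves, check the dividing strip) achieves O(n log n).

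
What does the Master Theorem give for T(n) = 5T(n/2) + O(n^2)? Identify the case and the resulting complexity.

Master Theorem for T(n) = 5T(n/2) + O(n^2):

a = 5, b = 2, c = 2
log_b(a) = log_2(5) = 2.3219

Case 1: c = 2 < log_2(5) = 2.3219
T(n) = O(n^(log_2 5))

For T(n) = 5T(n/2) + O(n^2): log_2(5) = 2.3219. This is Case 1 of the Master Theorem (c < log_b(a), work dominated by leaves), giving O(n^(log_2 5)).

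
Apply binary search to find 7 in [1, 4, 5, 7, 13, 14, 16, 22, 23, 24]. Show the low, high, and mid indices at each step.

Binary search for 7 in [1, 4, 5, 7, 13, 14, 16, 22, 23, 24]:

lo=0, hi=9, mid=4, arr[mid]=13 -> 13 > 7, search left half
lo=0, hi=3, mid=1, arr[mid]=4 -> 4 < 7, search right half
lo=2, hi=3, mid=2, arr[mid]=5 -> 5 < 7, search right half
lo=3, hi=3, mid=3, arr[mid]=7 -> Found target at index 3!

Binary search finds 7 at index 3 after 4 comparisons. The search repeatedly halves the search space by comparing with the middle element.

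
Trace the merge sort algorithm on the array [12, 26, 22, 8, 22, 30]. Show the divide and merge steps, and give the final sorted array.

Merge sort trace:

Split: [12, 26, 22, 8, 22, 30] -> [12, 26, 22] and [8, 22, 30]
  Split: [12, 26, 22] -> [12] and [26, 22]
    Split: [26, 22] -> [26] and [22]
    Merge: [26] + [22] -> [22, 26]
  Merge: [12] + [22, 26] -> [12, 22, 26]
  Split: [8, 22, 30] -> [8] and [22, 30]
    Split: [22, 30] -> [22] and [30]
    Merge: [22] + [30] -> [22, 30]
  Merge: [8] + [22, 30] -> [8, 22, 30]
Merge: [12, 22, 26] + [8, 22, 30] -> [8, 12, 22, 22, 26, 30]

Final sorted array: [8, 12, 22, 22, 26, 30]

The merge sort proceeds by recursively splitting the array and merging sorted halves.
After all merges, the sorted array is [8, 12, 22, 22, 26, 30].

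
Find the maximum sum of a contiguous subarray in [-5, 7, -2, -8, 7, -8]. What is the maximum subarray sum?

Using Kadane's algorithm on [-5, 7, -2, -8, 7, -8]:

Scanning through the array:
Position 1 (value 7): max_ending_here = 7, max_so_far = 7
Position 2 (value -2): max_ending_here = 5, max_so_far = 7
Position 3 (value -8): max_ending_here = -3, max_so_far = 7
Position 4 (value 7): max_ending_here = 7, max_so_far = 7
Position 5 (value -8): max_ending_here = -1, max_so_far = 7

Maximum subarray: [7]
Maximum sum: 7

The maximum subarray is [7] with sum 7. This subarray runs from index 1 to index 1.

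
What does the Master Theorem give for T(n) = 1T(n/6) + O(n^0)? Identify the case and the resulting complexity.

Master Theorem for T(n) = 1T(n/6) + O(n^0):

a = 1, b = 6, c = 0
log_b(a) = log_6(1) = 0.0000

Case 2: c = 0 = log_6(1) = 0.0000
T(n) = O(n^0 log n) = O(log n)

For T(n) = 1T(n/6) + O(n^0): log_6(1) = 0.0000. This is Case 2 of the Master Theorem (c = log_b(a), equal work at all levels), giving O(log n).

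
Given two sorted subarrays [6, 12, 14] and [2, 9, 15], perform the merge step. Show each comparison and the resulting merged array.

Merging process:

Compare 6 vs 2: take 2 from right. Merged: [2]
Compare 6 vs 9: take 6 from left. Merged: [2, 6]
Compare 12 vs 9: take 9 from right. Merged: [2, 6, 9]
Compare 12 vs 15: take 12 from left. Merged: [2, 6, 9, 12]
Compare 14 vs 15: take 14 from left. Merged: [2, 6, 9, 12, 14]
Append remaining from right: [15]. Merged: [2, 6, 9, 12, 14, 15]

Final merged array: [2, 6, 9, 12, 14, 15]
Total comparisons: 5

The merged array is [2, 6, 9, 12, 14, 15], requiring 5 comparisons. The merge step runs in O(n) time where n is the total number of elements.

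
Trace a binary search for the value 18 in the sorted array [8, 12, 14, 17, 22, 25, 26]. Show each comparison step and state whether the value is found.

Binary search for 18 in [8, 12, 14, 17, 22, 25, 26]:

lo=0, hi=6, mid=3, arr[mid]=17 -> 17 < 18, search right half
lo=4, hi=6, mid=5, arr[mid]=25 -> 25 > 18, search left half
lo=4, hi=4, mid=4, arr[mid]=22 -> 22 > 18, search left half
lo=4 > hi=3, target 18 not found

Binary search determines that 18 is not in the array after 3 comparisons. The search space was exhausted without finding the target.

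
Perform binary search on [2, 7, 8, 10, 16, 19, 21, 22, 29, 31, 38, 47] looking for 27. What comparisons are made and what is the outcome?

Binary search for 27 in [2, 7, 8, 10, 16, 19, 21, 22, 29, 31, 38, 47]:

lo=0, hi=11, mid=5, arr[mid]=19 -> 19 < 27, search right half
lo=6, hi=11, mid=8, arr[mid]=29 -> 29 > 27, search left half
lo=6, hi=7, mid=6, arr[mid]=21 -> 21 < 27, search right half
lo=7, hi=7, mid=7, arr[mid]=22 -> 22 < 27, search right half
lo=8 > hi=7, target 27 not found

Binary search determines that 27 is not in the array after 4 comparisons. The search space was exhausted without finding the target.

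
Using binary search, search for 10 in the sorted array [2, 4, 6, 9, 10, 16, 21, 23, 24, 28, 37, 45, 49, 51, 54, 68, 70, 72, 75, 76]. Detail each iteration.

Binary search for 10 in [2, 4, 6, 9, 10, 16, 21, 23, 24, 28, 37, 45, 49, 51, 54, 68, 70, 72, 75, 76]:

lo=0, hi=19, mid=9, arr[mid]=28 -> 28 > 10, search left half
lo=0, hi=8, mid=4, arr[mid]=10 -> Found target at index 4!

Binary search finds 10 at index 4 after 2 comparisons. The search repeatedly halves the search space by comparing with the middle element.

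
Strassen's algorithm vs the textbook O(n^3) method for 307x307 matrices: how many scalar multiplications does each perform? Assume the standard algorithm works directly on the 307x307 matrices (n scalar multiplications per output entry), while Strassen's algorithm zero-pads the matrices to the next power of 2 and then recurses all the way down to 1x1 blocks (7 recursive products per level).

Matrix multiplication for 307x307 matrices:

Strassen's algorithm requires power-of-2 dimensions. Pad 307x307 to 512x512 (next power of 2).

Standard algorithm: 307^3 = 28934443 multiplications
Strassen's algorithm: 7^(log2(512)) = 7^9 = 40353607 multiplications
Difference: 28934443 - 40353607 = -11419164 (Strassen uses MORE here due to padding overhead — for small or just-over-power-of-2 n, padding can outweigh the per-level savings)

Standard: 28934443 multiplications (307^3). Strassen: 40353607 multiplications (7^9, after padding to 512x512). Strassen reduces 8 recursive multiplications to 7 at each level.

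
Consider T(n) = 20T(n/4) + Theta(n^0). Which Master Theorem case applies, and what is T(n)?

Master Theorem for T(n) = 20T(n/4) + O(n^0):

a = 20, b = 4, c = 0
log_b(a) = log_4(20) = 2.1610

Case 1: c = 0 < log_4(20) = 2.1610
T(n) = O(n^(log_4 20))

For T(n) = 20T(n/4) + O(n^0): log_4(20) = 2.1610. This is Case 1 of the Master Theorem (c < log_b(a), work dominated by leaves), giving O(n^(log_4 20)).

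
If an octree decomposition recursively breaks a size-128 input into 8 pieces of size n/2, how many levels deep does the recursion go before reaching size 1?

For divide and conquer with division factor 2:

Problem sizes at each level:
Level 0: 128
Level 1: 64
Level 2: 32
Level 3: 16
Level 4: 8
Level 5: 4
Level 6: 2
Level 7: 1

The root is level 0 and the size-1 base case is level 7 (the tree spans levels 0 through 7, i.e. 8 levels counting the root), so the depth is the number of divisions: log_2(128) = 7

The recursion tree depth is log_2(128) = 7. At each level, the problem size is divided by 2, so it takes 7 divisions to reduce to a base case of size 1. The algorithm makes 8 recursive calls at each level.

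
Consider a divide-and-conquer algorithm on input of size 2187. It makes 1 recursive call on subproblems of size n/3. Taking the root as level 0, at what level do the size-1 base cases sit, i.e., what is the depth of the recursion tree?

For divide and conquer with division factor 3:

Problem sizes at each level:
Level 0: 2187
Level 1: 729
Level 2: 243
Level 3: 81
Level 4: 27
Level 5: 9
Level 6: 3
Level 7: 1

The root is level 0 and the size-1 base case is level 7 (the tree spans levels 0 through 7, i.e. 8 levels counting the root), so the depth is the number of divisions: log_3(2187) = 7

The recursion tree depth is log_3(2187) = 7. At each level, the problem size is divided by 3, so it takes 7 divisions to reduce to a base case of size 1. The algorithm makes 1 recursive call at each level.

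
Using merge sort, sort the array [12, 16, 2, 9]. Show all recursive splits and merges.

Merge sort trace:

Split: [12, 16, 2, 9] -> [12, 16] and [2, 9]
  Split: [12, 16] -> [12] and [16]
  Merge: [12] + [16] -> [12, 16]
  Split: [2, 9] -> [2] and [9]
  Merge: [2] + [9] -> [2, 9]
Merge: [12, 16] + [2, 9] -> [2, 9, 12, 16]

Final sorted array: [2, 9, 12, 16]

The merge sort proceeds by recursively splitting the array and merging sorted halves.
After all merges, the sorted array is [2, 9, 12, 16].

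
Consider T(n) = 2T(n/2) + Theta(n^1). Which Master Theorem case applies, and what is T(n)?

Master Theorem for T(n) = 2T(n/2) + O(n^1):

a = 2, b = 2, c = 1
log_b(a) = log_2(2) = 1.0000

Case 2: c = 1 = log_2(2) = 1.0000
T(n) = O(n^1 log n) = O(n log n)

For T(n) = 2T(n/2) + O(n^1): log_2(2) = 1.0000. This is Case 2 of the Master Theorem (c = log_b(a), equal work at all levels), giving O(n log n).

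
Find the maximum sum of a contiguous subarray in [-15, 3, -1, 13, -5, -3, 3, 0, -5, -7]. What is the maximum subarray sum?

Using Kadane's algorithm on [-15, 3, -1, 13, -5, -3, 3, 0, -5, -7]:

Scanning through the array:
Position 1 (value 3): max_ending_here = 3, max_so_far = 3
Position 2 (value -1): max_ending_here = 2, max_so_far = 3
Position 3 (value 13): max_ending_here = 15, max_so_far = 15
Position 4 (value -5): max_ending_here = 10, max_so_far = 15
Position 5 (value -3): max_ending_here = 7, max_so_far = 15
Position 6 (value 3): max_ending_here = 10, max_so_far = 15
Position 7 (value 0): max_ending_here = 10, max_so_far = 15
Position 8 (value -5): max_ending_here = 5, max_so_far = 15
Position 9 (value -7): max_ending_here = -2, max_so_far = 15

Maximum subarray: [3, -1, 13]
Maximum sum: 15

The maximum subarray is [3, -1, 13] with sum 15. This subarray runs from index 1 to index 3.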